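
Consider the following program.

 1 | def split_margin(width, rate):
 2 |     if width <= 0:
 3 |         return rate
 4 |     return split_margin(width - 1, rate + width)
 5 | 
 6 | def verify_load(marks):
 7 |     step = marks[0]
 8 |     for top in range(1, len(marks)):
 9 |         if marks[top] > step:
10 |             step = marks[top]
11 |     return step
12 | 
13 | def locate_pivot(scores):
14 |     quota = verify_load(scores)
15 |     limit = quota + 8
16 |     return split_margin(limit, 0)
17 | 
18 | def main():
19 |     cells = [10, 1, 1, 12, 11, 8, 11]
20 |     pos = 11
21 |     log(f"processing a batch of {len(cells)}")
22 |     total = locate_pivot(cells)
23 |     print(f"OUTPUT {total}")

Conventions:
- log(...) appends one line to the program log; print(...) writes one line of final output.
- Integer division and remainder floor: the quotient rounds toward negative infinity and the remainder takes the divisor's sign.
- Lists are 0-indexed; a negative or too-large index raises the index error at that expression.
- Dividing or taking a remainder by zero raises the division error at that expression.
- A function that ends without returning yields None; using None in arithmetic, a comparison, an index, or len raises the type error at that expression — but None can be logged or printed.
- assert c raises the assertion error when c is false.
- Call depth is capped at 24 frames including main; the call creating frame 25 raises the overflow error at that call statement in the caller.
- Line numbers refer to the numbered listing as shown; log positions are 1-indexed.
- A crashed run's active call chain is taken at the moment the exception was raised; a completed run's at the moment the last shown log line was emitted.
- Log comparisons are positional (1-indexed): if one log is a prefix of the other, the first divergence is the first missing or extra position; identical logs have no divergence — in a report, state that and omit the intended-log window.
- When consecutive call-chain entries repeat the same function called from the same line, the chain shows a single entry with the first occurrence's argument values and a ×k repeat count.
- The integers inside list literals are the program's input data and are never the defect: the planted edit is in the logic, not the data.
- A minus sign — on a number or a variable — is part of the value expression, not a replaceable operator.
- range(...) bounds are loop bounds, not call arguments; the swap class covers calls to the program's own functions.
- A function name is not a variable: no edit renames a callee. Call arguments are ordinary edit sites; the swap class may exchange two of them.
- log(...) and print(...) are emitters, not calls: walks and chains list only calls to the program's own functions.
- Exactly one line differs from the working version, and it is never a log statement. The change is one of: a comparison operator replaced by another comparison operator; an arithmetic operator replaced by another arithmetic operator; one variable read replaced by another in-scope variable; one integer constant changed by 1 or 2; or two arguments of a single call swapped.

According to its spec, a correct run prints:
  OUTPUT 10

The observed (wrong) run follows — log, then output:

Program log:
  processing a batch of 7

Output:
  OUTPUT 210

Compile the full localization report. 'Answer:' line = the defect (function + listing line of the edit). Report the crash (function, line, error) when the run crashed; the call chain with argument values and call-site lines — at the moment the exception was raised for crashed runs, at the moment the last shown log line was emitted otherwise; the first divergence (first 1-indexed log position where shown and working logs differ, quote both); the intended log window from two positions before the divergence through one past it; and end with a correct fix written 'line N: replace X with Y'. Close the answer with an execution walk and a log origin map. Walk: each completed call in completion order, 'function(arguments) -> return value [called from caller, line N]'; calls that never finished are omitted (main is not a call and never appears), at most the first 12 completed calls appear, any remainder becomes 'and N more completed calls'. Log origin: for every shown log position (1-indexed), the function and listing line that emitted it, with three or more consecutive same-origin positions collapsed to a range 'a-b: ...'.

Answer: the defect is in locate_pivot at line 15.
Key observation: The two runs log identically and part ways only at the printed values.
Call chain: main.
First divergence: there is none — every log position agrees.
Execution walk:
  verify_load([10, 1, 1, 12, 11, 8, 11]) -> 12  [called from locate_pivot, line 14]
  split_margin(0, 210) -> 210  [called from split_margin, line 4]
  split_margin(1, 209) -> 210  [called from split_margin, line 4]
  split_margin(2, 207) -> 210  [called from split_margin, line 4]
  split_margin(3, 204) -> 210  [called from split_margin, line 4]
  split_margin(4, 200) -> 210  [called from split_margin, line 4]
  split_margin(5, 195) -> 210  [called from split_margin, line 4]
  split_margin(6, 189) -> 210  [called from split_margin, line 4]
  split_margin(7, 182) -> 210  [called from split_margin, line 4]
  split_margin(8, 174) -> 210  [called from split_margin, line 4]
  split_margin(9, 165) -> 210  [called from split_margin, line 4]
  split_margin(10, 155) -> 210  [called from split_margin, line 4]
  ... and 11 more completed calls
Log origins:
  1: from main, line 21
A correct fix: line 15: replace `+` with `%`.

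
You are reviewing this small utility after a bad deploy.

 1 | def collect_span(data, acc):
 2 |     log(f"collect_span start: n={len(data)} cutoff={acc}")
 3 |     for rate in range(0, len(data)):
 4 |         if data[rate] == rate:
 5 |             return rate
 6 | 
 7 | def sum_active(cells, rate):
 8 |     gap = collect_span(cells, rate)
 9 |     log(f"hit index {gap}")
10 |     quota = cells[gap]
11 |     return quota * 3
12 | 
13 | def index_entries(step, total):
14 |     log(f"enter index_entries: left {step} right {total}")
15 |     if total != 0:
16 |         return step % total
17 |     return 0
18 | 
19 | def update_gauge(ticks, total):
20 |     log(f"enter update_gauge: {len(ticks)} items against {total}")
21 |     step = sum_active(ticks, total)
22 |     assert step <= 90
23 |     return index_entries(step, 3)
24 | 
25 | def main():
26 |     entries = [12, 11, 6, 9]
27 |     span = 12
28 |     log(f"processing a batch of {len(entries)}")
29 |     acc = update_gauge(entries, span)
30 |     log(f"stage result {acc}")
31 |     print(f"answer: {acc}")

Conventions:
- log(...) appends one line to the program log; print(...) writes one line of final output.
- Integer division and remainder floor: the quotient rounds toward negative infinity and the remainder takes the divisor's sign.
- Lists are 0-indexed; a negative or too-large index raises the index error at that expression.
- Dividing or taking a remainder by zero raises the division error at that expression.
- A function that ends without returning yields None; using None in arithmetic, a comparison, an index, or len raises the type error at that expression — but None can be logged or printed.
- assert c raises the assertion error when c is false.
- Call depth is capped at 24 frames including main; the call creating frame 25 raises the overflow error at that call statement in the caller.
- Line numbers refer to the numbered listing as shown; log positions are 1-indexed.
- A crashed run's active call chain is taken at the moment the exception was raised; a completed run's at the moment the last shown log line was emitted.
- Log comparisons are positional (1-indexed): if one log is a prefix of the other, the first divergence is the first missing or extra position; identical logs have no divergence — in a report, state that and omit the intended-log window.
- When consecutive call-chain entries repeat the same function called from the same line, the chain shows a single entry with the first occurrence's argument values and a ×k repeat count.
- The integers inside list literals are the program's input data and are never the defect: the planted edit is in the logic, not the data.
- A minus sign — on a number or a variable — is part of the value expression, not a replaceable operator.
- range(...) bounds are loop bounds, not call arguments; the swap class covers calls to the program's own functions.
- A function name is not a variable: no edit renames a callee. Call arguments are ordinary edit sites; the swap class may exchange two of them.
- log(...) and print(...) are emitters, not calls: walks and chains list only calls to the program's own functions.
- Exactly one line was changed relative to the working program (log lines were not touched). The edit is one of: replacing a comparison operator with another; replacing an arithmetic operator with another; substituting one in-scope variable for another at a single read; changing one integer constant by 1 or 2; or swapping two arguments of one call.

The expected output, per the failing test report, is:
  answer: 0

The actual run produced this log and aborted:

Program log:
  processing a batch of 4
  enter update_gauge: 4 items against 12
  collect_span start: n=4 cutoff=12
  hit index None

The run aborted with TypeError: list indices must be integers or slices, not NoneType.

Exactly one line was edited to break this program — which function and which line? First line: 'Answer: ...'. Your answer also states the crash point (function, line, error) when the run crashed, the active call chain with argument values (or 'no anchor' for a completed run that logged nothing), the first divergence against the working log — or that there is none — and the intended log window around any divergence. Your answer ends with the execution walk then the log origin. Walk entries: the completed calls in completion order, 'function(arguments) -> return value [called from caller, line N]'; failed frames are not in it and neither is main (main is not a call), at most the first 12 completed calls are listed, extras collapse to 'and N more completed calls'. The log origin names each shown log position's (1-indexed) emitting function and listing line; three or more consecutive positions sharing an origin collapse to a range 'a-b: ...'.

Answer: the defect is in collect_span at line 4.
Core observation: Everything matches until log position 4, which reads 'hit index None' in place of 'hit index 0'.
Crash: sum_active, line 10, TypeError.
Call chain: main -> update_gauge([12, 11, 6, 9], 12) (called at line 29) -> sum_active([12, 11, 6, 9], 12) (called at line 21).
First divergence: position 4 — the shown line 'hit index None' should read 'hit index 0'.
Intended log window:
  2: enter update_gauge: 4 items against 12
  3: collect_span start: n=4 cutoff=12
  4: hit index 0
  5: enter index_entries: left 36 right 3
Execution walk:
  collect_span([12, 11, 6, 9], 12) -> None  [called from sum_active, line 8]
Origin of each log line:
  1: from main, line 28
  2: from update_gauge, line 20
  3: from collect_span, line 2
  4: from sum_active, line 9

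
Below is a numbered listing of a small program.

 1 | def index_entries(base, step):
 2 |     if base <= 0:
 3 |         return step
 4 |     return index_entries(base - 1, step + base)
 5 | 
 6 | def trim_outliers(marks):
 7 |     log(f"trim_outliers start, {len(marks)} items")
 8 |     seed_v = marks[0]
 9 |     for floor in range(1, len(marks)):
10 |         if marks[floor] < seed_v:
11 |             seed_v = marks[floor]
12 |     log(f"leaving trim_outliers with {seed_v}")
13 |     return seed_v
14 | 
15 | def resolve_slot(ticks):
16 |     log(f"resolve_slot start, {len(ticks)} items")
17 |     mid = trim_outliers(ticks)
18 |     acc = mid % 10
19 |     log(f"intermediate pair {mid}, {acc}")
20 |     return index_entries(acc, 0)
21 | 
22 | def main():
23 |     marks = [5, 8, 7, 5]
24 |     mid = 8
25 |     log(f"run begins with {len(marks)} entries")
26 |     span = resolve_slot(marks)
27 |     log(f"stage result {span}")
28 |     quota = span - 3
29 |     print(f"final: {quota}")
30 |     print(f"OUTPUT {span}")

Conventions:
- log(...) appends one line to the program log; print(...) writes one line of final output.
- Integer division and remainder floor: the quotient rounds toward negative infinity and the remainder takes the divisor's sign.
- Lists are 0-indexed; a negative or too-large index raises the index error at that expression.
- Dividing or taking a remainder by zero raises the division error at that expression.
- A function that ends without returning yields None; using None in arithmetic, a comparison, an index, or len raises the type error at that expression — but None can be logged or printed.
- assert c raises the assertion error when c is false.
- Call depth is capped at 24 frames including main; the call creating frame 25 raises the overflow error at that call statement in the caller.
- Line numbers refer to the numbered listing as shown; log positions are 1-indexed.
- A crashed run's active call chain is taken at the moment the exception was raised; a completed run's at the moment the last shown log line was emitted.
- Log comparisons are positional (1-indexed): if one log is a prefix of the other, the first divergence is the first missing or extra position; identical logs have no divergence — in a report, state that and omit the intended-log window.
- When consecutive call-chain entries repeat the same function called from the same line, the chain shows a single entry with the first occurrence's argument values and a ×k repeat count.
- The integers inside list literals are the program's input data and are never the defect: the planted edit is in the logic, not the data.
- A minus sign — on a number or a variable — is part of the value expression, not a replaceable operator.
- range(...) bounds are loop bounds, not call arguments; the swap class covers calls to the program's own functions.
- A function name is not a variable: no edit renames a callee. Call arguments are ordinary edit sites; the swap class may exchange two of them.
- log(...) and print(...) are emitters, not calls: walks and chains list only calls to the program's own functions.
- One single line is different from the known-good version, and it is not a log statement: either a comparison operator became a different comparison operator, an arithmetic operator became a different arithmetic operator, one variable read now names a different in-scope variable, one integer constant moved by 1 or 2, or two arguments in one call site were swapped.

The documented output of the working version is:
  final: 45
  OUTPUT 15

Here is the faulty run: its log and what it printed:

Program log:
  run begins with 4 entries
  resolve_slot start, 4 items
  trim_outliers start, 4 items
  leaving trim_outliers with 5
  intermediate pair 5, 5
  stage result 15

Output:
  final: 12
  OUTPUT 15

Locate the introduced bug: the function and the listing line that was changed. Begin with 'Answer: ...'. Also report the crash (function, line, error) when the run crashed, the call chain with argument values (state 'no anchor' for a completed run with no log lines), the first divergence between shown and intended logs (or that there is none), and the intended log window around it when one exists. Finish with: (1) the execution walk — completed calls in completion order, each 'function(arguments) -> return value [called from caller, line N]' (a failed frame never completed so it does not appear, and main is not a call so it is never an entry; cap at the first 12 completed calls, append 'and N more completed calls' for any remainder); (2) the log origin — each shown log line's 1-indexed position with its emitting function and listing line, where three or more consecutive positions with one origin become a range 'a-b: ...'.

Answer: the defect is in main at line 28.
Key fact: The two runs log identically and part ways only at the printed values.
Call chain: main.
First divergence: none (the log streams are identical).
Execution walk:
  trim_outliers([5, 8, 7, 5]) -> 5  [called from resolve_slot, line 17]
  index_entries(0, 15) -> 15  [called from index_entries, line 4]
  index_entries(1, 14) -> 15  [called from index_entries, line 4]
  index_entries(2, 12) -> 15  [called from index_entries, line 4]
  index_entries(3, 9) -> 15  [called from index_entries, line 4]
  index_entries(4, 5) -> 15  [called from index_entries, line 4]
  index_entries(5, 0) -> 15  [called from resolve_slot, line 20]
  resolve_slot([5, 8, 7, 5]) -> 15  [called from main, line 26]
Log origin:
  1: from main, line 25
  2: from resolve_slot, line 16
  3: from trim_outliers, line 7
  4: from trim_outliers, line 12
  5: from resolve_slot, line 19
  6: from main, line 27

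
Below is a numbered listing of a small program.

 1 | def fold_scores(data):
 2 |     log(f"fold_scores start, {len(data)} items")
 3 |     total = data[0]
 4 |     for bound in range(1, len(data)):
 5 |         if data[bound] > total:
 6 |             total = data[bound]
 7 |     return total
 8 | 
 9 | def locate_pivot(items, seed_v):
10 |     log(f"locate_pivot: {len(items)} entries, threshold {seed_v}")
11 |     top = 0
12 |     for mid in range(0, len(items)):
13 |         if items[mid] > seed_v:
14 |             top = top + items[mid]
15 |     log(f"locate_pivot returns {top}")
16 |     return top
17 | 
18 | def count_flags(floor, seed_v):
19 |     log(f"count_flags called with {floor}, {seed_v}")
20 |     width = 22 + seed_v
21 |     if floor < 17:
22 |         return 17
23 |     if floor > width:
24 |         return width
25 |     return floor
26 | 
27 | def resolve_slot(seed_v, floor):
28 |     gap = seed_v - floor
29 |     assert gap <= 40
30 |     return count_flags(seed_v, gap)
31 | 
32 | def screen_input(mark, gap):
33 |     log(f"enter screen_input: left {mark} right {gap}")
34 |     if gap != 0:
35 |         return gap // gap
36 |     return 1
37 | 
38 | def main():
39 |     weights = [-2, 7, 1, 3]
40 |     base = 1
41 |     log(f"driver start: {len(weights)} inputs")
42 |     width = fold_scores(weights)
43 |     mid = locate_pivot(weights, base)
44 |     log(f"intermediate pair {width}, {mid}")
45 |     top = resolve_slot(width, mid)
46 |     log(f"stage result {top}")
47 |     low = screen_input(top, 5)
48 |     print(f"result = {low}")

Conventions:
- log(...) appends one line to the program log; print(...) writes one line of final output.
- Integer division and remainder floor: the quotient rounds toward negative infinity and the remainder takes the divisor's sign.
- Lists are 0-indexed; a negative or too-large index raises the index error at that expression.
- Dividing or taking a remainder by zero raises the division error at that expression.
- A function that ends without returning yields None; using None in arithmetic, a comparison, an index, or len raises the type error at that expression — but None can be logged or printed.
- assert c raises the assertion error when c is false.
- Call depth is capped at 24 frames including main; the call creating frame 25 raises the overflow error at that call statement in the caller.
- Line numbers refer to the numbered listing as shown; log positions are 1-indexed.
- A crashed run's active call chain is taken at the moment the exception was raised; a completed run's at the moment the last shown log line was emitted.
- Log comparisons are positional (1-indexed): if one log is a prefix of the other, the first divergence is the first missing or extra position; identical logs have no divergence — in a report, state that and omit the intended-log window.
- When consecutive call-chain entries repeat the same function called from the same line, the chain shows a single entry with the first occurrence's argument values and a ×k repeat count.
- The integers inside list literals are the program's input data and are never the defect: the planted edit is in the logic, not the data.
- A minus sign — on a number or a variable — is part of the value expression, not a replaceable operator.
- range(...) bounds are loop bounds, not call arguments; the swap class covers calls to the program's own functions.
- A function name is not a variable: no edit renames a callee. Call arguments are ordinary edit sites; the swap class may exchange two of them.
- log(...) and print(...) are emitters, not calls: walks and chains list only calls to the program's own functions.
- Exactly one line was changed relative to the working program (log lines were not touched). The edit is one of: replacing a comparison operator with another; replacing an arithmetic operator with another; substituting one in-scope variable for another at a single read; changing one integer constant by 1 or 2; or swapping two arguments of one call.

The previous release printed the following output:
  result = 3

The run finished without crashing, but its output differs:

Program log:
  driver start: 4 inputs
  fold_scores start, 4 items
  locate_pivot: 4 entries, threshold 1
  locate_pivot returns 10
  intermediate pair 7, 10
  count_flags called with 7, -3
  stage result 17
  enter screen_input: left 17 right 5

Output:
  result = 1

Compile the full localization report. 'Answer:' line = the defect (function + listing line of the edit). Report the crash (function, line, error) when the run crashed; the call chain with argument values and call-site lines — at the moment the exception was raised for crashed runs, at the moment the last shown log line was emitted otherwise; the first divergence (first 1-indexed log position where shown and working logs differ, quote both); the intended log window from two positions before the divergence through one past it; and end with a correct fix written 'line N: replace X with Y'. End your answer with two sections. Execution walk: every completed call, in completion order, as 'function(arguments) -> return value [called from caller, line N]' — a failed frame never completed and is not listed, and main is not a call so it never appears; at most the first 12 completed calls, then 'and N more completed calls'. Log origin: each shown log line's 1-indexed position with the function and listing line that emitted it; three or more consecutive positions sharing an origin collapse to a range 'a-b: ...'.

Answer: the defect is in screen_input at line 35.
Core observation: The logs agree in full; only the final output differs.
Call chain: main -> screen_input(17, 5) (called at line 47).
First divergence: none (the log streams are identical).
Execution walk:
  fold_scores([-2, 7, 1, 3]) -> 7  [called from main, line 42]
  locate_pivot([-2, 7, 1, 3], 1) -> 10  [called from main, line 43]
  count_flags(7, -3) -> 17  [called from resolve_slot, line 30]
  resolve_slot(7, 10) -> 17  [called from main, line 45]
  screen_input(17, 5) -> 1  [called from main, line 47]
Log origins:
  1: logged in main at line 41
  2: logged in fold_scores at line 2
  3: logged in locate_pivot at line 10
  4: logged in locate_pivot at line 15
  5: logged in main at line 44
  6: logged in count_flags at line 19
  7: logged in main at line 46
  8: logged in screen_input at line 33
A correct fix: line 35: replace `gap // gap` with `mark // gap`.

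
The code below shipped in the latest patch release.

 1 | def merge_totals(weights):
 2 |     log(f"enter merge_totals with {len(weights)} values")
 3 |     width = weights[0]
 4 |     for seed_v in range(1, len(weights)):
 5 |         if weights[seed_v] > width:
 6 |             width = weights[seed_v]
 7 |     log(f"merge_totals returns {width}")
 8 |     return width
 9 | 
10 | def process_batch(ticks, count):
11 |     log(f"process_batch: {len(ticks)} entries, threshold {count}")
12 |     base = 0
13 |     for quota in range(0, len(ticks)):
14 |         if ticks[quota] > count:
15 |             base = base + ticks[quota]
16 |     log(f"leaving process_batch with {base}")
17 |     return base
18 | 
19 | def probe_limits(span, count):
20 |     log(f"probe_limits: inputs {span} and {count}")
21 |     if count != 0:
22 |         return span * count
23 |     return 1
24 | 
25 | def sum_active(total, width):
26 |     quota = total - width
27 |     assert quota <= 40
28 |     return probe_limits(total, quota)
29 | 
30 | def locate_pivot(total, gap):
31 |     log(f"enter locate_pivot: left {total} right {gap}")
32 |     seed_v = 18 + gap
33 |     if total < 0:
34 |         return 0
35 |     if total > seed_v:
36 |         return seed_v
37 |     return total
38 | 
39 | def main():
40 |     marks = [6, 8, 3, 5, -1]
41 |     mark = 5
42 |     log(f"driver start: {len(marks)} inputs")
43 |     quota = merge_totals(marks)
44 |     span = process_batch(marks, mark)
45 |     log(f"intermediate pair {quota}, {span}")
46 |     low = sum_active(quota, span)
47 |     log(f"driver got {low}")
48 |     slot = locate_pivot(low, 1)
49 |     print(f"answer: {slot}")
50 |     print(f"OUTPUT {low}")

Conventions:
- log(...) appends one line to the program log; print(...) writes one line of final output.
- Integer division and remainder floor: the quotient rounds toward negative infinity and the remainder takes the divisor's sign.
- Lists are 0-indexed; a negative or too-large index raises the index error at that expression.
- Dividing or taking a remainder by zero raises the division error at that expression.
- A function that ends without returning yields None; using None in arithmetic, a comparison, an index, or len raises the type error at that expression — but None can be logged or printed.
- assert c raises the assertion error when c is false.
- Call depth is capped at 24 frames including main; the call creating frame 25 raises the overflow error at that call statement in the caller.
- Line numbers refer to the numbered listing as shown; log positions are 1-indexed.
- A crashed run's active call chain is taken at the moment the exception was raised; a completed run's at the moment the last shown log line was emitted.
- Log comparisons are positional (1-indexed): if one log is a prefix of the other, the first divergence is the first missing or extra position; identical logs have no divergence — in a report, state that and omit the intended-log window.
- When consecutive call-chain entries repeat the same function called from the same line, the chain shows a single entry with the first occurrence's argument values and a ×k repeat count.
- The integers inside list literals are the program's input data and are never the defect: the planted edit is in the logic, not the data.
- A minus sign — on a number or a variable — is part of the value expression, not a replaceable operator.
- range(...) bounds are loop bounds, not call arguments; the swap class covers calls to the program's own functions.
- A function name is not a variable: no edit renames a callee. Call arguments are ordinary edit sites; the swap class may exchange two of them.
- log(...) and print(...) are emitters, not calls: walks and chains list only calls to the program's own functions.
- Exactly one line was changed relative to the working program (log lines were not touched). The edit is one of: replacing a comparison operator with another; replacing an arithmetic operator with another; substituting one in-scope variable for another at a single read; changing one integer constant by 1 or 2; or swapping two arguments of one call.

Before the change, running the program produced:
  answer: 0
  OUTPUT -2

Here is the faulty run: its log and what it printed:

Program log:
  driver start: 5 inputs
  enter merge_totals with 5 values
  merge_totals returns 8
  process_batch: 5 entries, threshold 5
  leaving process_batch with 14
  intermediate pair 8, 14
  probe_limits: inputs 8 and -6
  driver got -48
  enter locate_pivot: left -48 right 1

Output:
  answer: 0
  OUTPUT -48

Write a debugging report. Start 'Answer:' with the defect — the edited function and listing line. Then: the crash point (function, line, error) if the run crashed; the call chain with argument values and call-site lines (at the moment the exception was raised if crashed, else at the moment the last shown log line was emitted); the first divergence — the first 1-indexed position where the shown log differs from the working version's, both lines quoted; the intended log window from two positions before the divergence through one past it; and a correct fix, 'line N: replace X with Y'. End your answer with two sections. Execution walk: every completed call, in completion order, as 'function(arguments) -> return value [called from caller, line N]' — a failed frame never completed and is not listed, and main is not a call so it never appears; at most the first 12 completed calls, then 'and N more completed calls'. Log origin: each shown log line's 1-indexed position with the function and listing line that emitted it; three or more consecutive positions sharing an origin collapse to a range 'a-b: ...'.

Answer: the defect is in probe_limits at line 22.
Core observation: Log line 8 is where behavior first shows: 'driver got -48' appears instead of 'driver got -2'.
Call chain: main -> locate_pivot(-48, 1) (called at line 48).
First divergence: position 8 — the shown line 'driver got -48' should read 'driver got -2'.
Intended log window:
  6: intermediate pair 8, 14
  7: probe_limits: inputs 8 and -6
  8: driver got -2
  9: enter locate_pivot: left -2 right 1
Execution walk:
  merge_totals([6, 8, 3, 5, -1]) -> 8  [called from main, line 43]
  process_batch([6, 8, 3, 5, -1], 5) -> 14  [called from main, line 44]
  probe_limits(8, -6) -> -48  [called from sum_active, line 28]
  sum_active(8, 14) -> -48  [called from main, line 46]
  locate_pivot(-48, 1) -> 0  [called from main, line 48]
Log line origins:
  1: emitted by main (line 42)
  2: emitted by merge_totals (line 2)
  3: emitted by merge_totals (line 7)
  4: emitted by process_batch (line 11)
  5: emitted by process_batch (line 16)
  6: emitted by main (line 45)
  7: emitted by probe_limits (line 20)
  8: emitted by main (line 47)
  9: emitted by locate_pivot (line 31)
A correct fix: line 22: replace `*` with `//`.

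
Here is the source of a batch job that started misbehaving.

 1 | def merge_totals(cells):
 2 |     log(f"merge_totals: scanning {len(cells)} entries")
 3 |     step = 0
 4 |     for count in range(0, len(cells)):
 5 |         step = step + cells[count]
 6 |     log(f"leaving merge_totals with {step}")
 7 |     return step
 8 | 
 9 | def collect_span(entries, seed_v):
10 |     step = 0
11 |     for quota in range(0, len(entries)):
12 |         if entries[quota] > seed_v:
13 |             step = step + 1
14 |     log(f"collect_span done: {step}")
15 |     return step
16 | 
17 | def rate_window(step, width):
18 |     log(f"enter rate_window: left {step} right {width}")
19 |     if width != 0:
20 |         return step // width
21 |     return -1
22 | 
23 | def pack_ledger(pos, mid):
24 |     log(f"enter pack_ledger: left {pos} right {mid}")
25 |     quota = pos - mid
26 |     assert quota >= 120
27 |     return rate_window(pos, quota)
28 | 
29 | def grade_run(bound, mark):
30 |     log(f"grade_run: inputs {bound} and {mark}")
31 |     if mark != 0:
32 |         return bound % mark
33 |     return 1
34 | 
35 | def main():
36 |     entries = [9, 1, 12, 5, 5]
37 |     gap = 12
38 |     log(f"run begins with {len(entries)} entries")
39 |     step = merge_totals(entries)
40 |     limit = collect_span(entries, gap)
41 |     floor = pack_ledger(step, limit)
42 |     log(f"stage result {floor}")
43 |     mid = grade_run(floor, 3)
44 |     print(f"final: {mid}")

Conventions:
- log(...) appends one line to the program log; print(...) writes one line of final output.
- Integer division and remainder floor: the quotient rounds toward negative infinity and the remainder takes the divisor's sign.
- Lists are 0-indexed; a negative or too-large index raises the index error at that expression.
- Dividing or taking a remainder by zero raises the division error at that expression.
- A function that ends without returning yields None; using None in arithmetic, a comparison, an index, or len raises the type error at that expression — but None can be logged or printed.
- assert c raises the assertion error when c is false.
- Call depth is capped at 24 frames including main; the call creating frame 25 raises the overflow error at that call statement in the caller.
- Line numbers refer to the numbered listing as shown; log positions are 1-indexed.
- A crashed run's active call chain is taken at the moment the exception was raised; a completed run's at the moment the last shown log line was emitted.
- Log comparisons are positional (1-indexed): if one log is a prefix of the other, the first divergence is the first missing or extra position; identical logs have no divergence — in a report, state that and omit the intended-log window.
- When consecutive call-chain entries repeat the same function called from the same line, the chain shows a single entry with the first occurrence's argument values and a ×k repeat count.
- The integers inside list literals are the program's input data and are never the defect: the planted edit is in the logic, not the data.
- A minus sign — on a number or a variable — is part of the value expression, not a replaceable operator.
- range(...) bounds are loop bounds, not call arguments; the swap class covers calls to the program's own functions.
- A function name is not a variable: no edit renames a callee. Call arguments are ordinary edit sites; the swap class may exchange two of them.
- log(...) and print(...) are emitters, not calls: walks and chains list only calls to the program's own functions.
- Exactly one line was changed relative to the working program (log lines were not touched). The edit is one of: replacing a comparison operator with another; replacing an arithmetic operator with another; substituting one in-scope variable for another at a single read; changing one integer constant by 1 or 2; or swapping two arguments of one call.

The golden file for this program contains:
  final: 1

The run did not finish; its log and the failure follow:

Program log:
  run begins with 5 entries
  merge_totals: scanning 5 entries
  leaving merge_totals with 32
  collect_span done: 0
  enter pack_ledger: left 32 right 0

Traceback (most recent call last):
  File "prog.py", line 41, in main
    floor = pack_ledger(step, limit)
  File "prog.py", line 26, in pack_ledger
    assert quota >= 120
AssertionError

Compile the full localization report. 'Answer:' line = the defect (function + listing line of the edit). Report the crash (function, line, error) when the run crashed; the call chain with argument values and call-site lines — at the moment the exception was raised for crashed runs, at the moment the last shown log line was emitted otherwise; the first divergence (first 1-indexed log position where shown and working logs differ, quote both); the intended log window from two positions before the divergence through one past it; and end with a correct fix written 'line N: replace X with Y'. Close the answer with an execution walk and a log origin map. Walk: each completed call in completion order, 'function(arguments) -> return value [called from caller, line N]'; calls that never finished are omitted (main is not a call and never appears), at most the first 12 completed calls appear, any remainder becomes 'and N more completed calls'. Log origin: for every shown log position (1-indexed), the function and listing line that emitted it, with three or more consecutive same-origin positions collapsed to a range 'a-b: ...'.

Answer: the defect is in pack_ledger at line 26.
The tell: Only 5 log lines were emitted before the run died; the intended continuation was 'enter rate_window: left 32 right 32'.
Crash: pack_ledger, line 26, AssertionError.
Call chain: main -> pack_ledger(32, 0) (called at line 41).
First divergence: position 6 — after 5 matching lines the faulty run goes silent; intended next line 'enter rate_window: left 32 right 32'.
Intended log window:
  4: collect_span done: 0
  5: enter pack_ledger: left 32 right 0
  6: enter rate_window: left 32 right 32
  7: stage result 1
Execution walk:
  merge_totals([9, 1, 12, 5, 5]) -> 32  [called from main, line 39]
  collect_span([9, 1, 12, 5, 5], 12) -> 0  [called from main, line 40]
Log origin:
  1: logged in main at line 38
  2: logged in merge_totals at line 2
  3: logged in merge_totals at line 6
  4: logged in collect_span at line 14
  5: logged in pack_ledger at line 24
A correct fix: line 26: replace `>=` with `<=`.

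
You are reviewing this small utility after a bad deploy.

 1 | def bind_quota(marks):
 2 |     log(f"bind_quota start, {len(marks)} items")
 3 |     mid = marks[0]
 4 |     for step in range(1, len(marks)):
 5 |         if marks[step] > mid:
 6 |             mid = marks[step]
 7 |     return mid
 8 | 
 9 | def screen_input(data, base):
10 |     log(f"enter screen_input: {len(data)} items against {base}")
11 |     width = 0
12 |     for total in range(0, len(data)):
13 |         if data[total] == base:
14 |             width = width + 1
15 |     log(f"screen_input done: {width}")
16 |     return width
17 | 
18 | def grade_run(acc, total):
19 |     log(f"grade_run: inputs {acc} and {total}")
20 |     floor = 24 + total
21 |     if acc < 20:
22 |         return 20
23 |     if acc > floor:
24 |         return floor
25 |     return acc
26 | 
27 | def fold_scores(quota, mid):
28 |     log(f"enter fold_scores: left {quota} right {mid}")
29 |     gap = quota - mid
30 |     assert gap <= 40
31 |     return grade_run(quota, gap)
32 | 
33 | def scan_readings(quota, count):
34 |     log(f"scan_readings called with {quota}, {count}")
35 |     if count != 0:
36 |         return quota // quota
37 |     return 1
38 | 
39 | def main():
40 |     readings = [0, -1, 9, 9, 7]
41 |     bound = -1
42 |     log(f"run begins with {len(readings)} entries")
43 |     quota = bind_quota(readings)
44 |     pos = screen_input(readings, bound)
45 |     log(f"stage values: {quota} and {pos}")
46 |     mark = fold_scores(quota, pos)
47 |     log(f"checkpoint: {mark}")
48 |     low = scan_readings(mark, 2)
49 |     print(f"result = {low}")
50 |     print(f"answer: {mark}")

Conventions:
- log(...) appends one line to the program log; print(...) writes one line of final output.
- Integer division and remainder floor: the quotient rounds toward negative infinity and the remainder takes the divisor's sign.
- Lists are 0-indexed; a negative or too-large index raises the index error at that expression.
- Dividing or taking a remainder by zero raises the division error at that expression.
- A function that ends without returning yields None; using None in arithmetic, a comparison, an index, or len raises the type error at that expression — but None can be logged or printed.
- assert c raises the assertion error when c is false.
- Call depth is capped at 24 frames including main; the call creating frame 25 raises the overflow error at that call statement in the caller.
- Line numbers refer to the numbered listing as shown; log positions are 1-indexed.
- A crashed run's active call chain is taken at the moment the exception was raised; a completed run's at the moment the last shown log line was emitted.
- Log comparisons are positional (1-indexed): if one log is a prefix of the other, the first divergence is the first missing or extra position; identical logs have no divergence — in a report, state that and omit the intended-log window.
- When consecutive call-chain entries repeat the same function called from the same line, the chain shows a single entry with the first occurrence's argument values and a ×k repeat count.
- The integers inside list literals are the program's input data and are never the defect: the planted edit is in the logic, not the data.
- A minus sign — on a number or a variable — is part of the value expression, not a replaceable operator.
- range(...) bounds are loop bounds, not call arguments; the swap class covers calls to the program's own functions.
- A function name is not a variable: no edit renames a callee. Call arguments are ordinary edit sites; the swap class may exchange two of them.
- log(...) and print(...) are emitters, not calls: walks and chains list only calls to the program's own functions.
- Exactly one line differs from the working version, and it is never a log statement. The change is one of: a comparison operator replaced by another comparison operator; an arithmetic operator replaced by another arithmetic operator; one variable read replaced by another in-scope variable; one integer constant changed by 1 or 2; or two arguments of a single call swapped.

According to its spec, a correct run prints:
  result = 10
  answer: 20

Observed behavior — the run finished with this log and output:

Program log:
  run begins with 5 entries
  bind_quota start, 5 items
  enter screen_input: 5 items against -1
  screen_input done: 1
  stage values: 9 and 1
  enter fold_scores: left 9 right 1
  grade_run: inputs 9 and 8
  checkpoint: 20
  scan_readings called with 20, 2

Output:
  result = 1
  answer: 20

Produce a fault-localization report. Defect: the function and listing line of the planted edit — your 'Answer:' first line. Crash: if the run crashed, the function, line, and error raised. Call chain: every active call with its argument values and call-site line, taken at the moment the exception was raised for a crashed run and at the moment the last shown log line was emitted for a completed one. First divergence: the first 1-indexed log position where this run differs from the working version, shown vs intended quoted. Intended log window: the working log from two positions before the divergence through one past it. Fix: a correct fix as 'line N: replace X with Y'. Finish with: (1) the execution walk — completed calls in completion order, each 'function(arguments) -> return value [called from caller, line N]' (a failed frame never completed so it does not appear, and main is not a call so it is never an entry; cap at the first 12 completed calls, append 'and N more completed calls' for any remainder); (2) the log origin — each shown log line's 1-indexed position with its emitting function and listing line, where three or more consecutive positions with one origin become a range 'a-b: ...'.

Answer: the defect is in scan_readings at line 36.
The tell: No log line changed; the fault shows up purely in the output.
Call chain: main -> scan_readings(20, 2) (called at line 48).
First divergence: none; the two logs match at every position.
Execution walk:
  bind_quota([0, -1, 9, 9, 7]) -> 9  [called from main, line 43]
  screen_input([0, -1, 9, 9, 7], -1) -> 1  [called from main, line 44]
  grade_run(9, 8) -> 20  [called from fold_scores, line 31]
  fold_scores(9, 1) -> 20  [called from main, line 46]
  scan_readings(20, 2) -> 1  [called from main, line 48]
Log origins:
  1: emitted by main (line 42)
  2: emitted by bind_quota (line 2)
  3: emitted by screen_input (line 10)
  4: emitted by screen_input (line 15)
  5: emitted by main (line 45)
  6: emitted by fold_scores (line 28)
  7: emitted by grade_run (line 19)
  8: emitted by main (line 47)
  9: emitted by scan_readings (line 34)
A correct fix: line 36: replace `quota // quota` with `quota // count`.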